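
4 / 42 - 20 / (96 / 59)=-683 / 56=-12.20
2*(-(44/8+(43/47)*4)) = -861/47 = -18.32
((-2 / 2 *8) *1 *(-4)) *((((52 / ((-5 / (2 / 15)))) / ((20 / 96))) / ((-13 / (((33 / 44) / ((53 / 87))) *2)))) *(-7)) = -1870848 / 6625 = -282.39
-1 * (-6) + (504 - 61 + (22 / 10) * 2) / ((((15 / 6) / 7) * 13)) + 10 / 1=36518 / 325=112.36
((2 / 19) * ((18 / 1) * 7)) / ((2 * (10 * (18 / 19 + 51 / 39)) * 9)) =91 / 2785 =0.03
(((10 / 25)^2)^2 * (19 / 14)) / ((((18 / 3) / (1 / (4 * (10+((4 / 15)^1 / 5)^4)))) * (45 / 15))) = 5625 / 116570818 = 0.00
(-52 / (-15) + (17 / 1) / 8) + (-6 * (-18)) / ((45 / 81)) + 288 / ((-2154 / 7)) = 8575321 / 43080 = 199.06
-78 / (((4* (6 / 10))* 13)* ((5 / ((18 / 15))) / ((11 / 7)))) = -33 / 35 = -0.94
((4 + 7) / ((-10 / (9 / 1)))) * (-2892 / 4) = 71577 / 10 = 7157.70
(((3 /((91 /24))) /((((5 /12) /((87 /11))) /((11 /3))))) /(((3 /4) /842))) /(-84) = -2344128 /3185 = -735.99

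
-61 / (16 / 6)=-183 / 8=-22.88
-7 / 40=-0.18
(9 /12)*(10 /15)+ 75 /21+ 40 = 617 /14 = 44.07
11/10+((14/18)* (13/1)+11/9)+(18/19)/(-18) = 7057/570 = 12.38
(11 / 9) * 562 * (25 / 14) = 1226.59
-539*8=-4312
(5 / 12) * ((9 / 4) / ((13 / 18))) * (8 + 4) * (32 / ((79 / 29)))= 187920 / 1027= 182.98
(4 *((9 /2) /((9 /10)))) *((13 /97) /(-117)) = -20 /873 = -0.02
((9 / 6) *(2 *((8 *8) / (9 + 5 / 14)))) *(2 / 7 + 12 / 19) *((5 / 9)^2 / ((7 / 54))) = 44.81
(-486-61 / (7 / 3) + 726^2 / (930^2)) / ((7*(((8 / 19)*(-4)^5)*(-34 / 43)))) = -35142085873 / 163945062400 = -0.21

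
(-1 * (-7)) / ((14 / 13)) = 13 / 2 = 6.50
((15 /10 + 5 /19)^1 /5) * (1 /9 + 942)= 568093 /1710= 332.22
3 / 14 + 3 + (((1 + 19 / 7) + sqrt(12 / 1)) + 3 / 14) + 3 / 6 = 2 * sqrt(3) + 107 / 14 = 11.11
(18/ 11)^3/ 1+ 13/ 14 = 98951/ 18634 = 5.31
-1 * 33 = -33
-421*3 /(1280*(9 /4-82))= 1263 /102080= 0.01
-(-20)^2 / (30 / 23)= -920 / 3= -306.67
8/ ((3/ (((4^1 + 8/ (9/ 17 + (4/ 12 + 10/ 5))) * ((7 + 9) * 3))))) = 63488/ 73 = 869.70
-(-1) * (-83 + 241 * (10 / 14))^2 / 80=24336 / 245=99.33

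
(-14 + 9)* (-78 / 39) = 10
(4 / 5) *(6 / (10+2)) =2 / 5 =0.40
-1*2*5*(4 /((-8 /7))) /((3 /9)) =105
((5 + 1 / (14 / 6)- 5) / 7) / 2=3 / 98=0.03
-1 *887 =-887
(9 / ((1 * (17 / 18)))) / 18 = 9 / 17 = 0.53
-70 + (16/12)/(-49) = -10294/147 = -70.03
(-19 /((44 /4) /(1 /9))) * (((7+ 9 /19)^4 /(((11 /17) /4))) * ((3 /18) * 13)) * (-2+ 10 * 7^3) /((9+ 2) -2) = -3054667.99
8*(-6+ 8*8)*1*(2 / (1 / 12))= 11136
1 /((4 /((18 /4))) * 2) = 0.56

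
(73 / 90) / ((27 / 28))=0.84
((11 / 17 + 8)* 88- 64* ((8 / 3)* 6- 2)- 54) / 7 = -3214 / 119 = -27.01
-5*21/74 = -105/74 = -1.42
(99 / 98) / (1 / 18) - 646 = -30763 / 49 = -627.82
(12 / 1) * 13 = 156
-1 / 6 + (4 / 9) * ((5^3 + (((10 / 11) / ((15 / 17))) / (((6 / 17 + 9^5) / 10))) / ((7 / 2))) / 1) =231191241053 / 4173962562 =55.39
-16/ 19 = -0.84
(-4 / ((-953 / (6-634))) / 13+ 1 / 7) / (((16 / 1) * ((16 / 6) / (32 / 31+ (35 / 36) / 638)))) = -3823836895 / 2634558710784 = -0.00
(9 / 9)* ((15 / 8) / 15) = 1 / 8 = 0.12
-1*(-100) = 100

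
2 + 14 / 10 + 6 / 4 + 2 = 69 / 10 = 6.90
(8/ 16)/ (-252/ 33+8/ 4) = -11/ 124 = -0.09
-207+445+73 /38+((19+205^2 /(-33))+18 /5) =-6338743 /6270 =-1010.96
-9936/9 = -1104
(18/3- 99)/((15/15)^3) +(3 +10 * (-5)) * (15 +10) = -1268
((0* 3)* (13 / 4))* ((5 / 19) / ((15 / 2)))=0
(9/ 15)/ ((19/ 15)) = 9/ 19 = 0.47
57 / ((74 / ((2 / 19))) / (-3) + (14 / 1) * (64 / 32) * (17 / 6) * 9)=171 / 1439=0.12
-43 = -43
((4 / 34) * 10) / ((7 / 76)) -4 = 1044 / 119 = 8.77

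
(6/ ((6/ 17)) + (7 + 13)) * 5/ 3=185/ 3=61.67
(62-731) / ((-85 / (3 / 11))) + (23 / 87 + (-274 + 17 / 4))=-86986799 / 325380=-267.34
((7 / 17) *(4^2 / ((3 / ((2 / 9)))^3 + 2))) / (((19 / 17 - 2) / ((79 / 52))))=-17696 / 3841305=-0.00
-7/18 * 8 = -28/9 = -3.11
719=719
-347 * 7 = -2429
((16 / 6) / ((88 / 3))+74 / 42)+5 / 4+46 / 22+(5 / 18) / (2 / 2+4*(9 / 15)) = 248599 / 47124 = 5.28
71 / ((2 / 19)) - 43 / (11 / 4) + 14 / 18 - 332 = 64873 / 198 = 327.64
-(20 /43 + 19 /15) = -1117 /645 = -1.73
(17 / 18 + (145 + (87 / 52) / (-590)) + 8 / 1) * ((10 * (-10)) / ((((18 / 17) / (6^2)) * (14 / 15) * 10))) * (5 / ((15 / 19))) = -68647766555 / 193284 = -355165.28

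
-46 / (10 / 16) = -368 / 5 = -73.60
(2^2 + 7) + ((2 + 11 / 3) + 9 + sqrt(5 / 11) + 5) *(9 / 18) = sqrt(55) / 22 + 125 / 6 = 21.17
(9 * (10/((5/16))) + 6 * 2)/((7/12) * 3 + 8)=400/13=30.77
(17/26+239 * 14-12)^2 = 7517063401/676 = 11119916.27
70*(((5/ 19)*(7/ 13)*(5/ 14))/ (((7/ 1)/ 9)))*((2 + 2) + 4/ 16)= 19125/ 988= 19.36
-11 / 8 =-1.38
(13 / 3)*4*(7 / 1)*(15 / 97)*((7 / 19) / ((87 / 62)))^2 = 342807920 / 265043673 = 1.29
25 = 25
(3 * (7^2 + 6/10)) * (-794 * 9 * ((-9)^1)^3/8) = 484477362/5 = 96895472.40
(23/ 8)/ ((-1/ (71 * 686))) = -560119/ 4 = -140029.75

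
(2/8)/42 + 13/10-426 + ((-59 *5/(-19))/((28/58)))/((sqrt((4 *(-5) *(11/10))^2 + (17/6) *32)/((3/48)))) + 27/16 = -710651/1680 + 8555 *sqrt(1293)/3668672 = -422.92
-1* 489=-489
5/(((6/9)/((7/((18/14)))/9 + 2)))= 1055/54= 19.54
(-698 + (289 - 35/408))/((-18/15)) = 834535/2448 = 340.90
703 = 703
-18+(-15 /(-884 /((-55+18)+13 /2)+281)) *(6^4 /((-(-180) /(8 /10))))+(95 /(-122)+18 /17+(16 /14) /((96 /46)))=-3992212856 /228767385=-17.45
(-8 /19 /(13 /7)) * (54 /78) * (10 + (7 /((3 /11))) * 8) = -33.80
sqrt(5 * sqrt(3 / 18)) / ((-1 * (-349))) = sqrt(5) * 6^(3 / 4) / 2094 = 0.00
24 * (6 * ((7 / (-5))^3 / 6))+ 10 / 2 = -60.86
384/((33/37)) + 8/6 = 14252/33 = 431.88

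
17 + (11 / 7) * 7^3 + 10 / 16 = 4453 / 8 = 556.62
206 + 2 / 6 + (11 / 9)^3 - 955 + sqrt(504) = -544447 / 729 + 6 * sqrt(14) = -724.39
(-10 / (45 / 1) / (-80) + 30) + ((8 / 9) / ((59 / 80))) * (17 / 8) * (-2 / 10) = 208793 / 7080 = 29.49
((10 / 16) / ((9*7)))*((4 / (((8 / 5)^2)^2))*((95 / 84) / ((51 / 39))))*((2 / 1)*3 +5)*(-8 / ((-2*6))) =42453125 / 1105477632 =0.04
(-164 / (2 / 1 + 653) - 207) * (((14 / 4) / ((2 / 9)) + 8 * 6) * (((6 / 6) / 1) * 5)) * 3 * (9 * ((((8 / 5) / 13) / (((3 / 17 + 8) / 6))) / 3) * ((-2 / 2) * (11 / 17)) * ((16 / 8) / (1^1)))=16449520824 / 236717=69490.24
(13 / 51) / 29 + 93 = 137560 / 1479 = 93.01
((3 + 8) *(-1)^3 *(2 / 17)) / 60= -11 / 510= -0.02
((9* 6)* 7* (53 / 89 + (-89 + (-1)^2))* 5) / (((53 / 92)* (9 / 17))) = -2554934760 / 4717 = -541644.00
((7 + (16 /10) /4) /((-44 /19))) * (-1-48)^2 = -7672.29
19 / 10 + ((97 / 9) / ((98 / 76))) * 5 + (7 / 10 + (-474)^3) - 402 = -234825403447 / 2205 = -106496781.61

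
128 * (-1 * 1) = -128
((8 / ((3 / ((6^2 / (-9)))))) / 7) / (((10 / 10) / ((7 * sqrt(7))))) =-32 * sqrt(7) / 3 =-28.22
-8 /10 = -4 /5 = -0.80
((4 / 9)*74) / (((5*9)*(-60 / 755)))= -11174 / 1215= -9.20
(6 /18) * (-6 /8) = -0.25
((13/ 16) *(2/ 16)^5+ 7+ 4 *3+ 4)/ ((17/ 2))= 12058637/ 4456448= 2.71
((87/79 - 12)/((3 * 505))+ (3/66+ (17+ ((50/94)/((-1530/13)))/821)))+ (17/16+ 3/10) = 762779881089199/41453727012720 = 18.40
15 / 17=0.88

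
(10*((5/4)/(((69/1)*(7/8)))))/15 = 20/1449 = 0.01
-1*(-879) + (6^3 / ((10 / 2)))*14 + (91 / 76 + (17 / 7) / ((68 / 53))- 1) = 988117 / 665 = 1485.89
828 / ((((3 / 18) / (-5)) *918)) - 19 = -783 / 17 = -46.06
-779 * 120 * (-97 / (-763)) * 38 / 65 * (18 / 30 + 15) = -413480736 / 3815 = -108382.89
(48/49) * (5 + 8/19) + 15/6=7.81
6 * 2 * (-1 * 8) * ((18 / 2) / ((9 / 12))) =-1152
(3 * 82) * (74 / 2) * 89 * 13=10531014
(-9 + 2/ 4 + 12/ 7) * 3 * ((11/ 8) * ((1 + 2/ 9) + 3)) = -19855/ 168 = -118.18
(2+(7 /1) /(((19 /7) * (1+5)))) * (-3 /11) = -277 /418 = -0.66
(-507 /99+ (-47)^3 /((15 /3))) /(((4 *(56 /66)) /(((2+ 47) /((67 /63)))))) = -377827191 /1340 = -281960.59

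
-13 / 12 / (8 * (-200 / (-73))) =-0.05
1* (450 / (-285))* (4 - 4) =0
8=8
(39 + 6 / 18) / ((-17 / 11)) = -25.45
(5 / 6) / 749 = 0.00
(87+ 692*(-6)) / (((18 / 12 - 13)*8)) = 4065 / 92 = 44.18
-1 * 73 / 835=-73 / 835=-0.09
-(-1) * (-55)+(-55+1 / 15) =-1649 / 15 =-109.93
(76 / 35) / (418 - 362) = 19 / 490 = 0.04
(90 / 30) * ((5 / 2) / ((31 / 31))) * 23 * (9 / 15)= 207 / 2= 103.50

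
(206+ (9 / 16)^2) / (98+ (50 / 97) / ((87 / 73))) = 445722663 / 212652032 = 2.10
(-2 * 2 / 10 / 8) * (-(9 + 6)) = 3 / 4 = 0.75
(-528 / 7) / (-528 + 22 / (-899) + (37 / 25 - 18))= 0.14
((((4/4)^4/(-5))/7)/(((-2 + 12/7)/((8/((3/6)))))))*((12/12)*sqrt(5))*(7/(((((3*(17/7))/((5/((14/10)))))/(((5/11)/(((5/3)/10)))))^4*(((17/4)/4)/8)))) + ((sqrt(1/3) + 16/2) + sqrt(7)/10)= sqrt(7)/10 + sqrt(3)/3 + 8 + 5600000000000*sqrt(5)/20788126337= 611.20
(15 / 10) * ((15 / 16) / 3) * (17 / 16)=255 / 512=0.50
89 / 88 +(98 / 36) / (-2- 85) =67531 / 68904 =0.98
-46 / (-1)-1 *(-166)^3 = 4574342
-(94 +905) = -999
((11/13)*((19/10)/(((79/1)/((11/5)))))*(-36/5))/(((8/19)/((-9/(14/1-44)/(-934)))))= 1179387/4796090000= 0.00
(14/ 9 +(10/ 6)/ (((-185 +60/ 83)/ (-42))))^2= 57942544/ 15468489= 3.75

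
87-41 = 46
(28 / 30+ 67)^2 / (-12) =-1038361 / 2700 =-384.58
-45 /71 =-0.63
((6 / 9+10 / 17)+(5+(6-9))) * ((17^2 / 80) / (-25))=-1411 / 3000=-0.47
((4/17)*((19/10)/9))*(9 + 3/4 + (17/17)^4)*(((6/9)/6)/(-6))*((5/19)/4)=-43/66096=-0.00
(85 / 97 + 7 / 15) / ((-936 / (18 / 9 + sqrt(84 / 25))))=-977 / 340470 - 977 * sqrt(21) / 1702350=-0.01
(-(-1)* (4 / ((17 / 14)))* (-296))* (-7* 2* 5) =1160320 / 17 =68254.12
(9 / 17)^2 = 81 / 289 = 0.28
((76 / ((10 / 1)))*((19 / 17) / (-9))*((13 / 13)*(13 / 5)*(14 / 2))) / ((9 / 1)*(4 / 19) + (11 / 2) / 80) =-8.75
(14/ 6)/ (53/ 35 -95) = -245/ 9816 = -0.02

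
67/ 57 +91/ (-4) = -4919/ 228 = -21.57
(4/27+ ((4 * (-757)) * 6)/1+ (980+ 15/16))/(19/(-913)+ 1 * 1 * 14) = -6778794011/5513616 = -1229.46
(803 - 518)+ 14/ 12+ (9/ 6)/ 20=286.24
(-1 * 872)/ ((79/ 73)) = -63656/ 79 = -805.77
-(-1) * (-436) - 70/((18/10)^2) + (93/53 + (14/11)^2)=-235951337/519453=-454.23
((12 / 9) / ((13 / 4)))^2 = 256 / 1521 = 0.17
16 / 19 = 0.84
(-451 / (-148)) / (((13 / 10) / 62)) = 69905 / 481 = 145.33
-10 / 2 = -5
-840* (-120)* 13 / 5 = 262080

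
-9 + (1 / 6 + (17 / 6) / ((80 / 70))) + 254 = 11887 / 48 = 247.65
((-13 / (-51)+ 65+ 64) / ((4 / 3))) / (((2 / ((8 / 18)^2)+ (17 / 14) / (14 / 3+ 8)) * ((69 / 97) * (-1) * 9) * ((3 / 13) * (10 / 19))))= -21005717824 / 1722110625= -12.20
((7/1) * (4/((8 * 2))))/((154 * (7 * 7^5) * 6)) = 1/62118672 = 0.00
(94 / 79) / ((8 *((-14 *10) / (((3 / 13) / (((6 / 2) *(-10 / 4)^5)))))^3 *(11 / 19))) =114304 / 2498066707611083984375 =0.00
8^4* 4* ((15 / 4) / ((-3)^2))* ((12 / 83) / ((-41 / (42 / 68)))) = -14.87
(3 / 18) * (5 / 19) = 5 / 114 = 0.04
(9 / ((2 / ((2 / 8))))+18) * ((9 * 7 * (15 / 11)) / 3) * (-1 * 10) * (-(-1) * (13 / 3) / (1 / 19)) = -19840275 / 44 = -450915.34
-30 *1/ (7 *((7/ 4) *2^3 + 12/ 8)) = -60/ 217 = -0.28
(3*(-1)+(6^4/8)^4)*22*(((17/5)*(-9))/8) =-1159162098039/20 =-57958104901.95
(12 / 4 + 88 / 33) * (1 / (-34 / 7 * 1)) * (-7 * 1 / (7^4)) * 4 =0.01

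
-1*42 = -42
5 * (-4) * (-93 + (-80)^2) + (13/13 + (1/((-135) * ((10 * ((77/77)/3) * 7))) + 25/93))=-12317447131/97650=-126138.73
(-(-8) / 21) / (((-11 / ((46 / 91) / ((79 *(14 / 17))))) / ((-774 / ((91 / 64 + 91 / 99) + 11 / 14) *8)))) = 3718766592 / 6978743317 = 0.53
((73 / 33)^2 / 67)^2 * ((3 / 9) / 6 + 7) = 3606576607 / 95824788642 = 0.04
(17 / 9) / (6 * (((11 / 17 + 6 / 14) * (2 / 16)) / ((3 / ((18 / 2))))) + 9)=2023 / 12231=0.17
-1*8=-8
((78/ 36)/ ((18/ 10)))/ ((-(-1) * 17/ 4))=130/ 459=0.28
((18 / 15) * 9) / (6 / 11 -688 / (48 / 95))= -1782 / 224585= -0.01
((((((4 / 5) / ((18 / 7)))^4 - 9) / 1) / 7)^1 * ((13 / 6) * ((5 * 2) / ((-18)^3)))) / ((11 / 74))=17733127529 / 552432919500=0.03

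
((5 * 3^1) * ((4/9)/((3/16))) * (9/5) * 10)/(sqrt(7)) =640 * sqrt(7)/7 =241.90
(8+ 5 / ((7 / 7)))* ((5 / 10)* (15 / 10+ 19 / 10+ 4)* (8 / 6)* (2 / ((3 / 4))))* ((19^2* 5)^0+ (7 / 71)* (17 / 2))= 111592 / 355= 314.34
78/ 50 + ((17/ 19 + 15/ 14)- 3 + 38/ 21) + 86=88.34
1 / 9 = 0.11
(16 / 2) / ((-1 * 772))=-2 / 193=-0.01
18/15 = 6/5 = 1.20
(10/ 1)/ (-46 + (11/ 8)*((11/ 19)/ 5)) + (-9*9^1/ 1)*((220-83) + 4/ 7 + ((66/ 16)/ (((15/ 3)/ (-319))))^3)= 3292011097708881497/ 2229696000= 1476439432.87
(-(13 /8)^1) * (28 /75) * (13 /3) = -1183 /450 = -2.63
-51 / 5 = -10.20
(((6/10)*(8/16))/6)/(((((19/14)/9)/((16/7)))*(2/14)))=504/95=5.31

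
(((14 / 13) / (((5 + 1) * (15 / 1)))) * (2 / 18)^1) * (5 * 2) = 14 / 1053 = 0.01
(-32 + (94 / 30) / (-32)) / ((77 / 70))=-15407 / 528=-29.18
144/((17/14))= 2016/17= 118.59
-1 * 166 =-166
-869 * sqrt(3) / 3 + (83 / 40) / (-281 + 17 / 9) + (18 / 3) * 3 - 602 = -58681067 / 100480 - 869 * sqrt(3) / 3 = -1085.72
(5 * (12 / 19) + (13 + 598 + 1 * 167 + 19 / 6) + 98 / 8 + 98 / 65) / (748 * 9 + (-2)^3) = 11827579 / 99649680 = 0.12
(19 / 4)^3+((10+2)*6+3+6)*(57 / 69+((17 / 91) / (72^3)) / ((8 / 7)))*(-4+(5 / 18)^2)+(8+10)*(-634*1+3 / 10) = -206451728090437 / 17856184320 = -11561.92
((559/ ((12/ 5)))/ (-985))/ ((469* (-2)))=559/ 2217432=0.00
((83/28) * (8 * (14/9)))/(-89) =-332/801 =-0.41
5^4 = 625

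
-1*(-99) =99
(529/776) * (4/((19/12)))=1.72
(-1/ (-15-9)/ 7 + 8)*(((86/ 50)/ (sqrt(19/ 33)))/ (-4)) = -11567*sqrt(627)/ 63840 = -4.54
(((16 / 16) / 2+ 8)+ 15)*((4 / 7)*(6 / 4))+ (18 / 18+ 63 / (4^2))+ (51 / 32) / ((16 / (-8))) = 10879 / 448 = 24.28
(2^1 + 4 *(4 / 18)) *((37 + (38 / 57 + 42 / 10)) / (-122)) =-8164 / 8235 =-0.99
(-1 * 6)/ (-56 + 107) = -2/ 17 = -0.12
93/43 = 2.16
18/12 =3/2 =1.50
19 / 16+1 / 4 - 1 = 7 / 16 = 0.44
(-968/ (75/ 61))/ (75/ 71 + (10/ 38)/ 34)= -2708295568/ 3660375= -739.90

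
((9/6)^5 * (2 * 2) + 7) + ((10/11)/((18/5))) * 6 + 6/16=5183/132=39.27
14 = 14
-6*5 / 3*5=-50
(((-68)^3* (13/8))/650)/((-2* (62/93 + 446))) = 14739/16750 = 0.88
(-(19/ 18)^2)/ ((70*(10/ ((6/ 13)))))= -361/ 491400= -0.00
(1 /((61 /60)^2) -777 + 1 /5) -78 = -15885554 /18605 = -853.83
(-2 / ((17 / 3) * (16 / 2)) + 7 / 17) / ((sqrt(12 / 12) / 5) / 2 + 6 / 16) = 250 / 323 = 0.77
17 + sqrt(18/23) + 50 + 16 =3 * sqrt(46)/23 + 83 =83.88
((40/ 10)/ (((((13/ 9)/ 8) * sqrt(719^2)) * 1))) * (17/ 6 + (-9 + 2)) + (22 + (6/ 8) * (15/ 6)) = 23.75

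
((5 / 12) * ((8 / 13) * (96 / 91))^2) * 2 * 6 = 2949120 / 1399489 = 2.11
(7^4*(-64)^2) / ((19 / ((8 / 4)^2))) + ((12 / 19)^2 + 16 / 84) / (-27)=423788097164 / 204687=2070420.19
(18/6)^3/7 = 27/7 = 3.86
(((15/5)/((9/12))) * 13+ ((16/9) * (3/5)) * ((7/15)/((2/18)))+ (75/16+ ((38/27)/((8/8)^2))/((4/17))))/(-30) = -725209/324000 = -2.24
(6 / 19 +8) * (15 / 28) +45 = 13155 / 266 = 49.45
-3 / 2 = -1.50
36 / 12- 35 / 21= 4 / 3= 1.33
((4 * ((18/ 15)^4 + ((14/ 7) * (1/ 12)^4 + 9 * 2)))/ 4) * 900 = 130077553/ 7200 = 18066.33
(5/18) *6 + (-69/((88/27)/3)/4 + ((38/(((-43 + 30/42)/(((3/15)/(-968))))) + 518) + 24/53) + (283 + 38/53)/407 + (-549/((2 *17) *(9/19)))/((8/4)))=472334134177/968106480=487.89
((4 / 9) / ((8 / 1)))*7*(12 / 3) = 14 / 9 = 1.56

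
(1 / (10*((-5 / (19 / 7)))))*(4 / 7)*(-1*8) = 304 / 1225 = 0.25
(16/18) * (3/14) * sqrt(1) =4/21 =0.19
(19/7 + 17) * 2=276/7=39.43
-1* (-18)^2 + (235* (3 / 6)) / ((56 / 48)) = -1563 / 7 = -223.29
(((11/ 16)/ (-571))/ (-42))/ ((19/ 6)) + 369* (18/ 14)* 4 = 2305889867/ 1215088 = 1897.71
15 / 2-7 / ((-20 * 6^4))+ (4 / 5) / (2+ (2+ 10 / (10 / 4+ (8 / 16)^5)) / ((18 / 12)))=143464499 / 18792000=7.63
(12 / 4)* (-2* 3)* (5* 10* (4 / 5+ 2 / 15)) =-840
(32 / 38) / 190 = 8 / 1805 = 0.00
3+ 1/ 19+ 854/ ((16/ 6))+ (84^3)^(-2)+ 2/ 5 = 10803029243747423/ 33373313003520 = 323.70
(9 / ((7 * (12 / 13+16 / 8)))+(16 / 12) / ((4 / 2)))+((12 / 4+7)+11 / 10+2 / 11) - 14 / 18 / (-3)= 2497963 / 197505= 12.65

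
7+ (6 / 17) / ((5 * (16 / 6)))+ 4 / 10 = 505 / 68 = 7.43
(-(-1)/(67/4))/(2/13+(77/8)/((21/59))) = 0.00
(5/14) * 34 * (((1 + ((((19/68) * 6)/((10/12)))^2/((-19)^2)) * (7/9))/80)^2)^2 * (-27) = -18596759388507/2244039617968750000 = -0.00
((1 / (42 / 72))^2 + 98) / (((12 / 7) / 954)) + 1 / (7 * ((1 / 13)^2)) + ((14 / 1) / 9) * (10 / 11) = 38945204 / 693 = 56197.99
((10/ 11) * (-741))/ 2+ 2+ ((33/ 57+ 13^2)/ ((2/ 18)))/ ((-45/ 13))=-810631/ 1045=-775.72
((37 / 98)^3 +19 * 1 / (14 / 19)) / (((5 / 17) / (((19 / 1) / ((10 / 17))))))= 133540905851 / 47059600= 2837.70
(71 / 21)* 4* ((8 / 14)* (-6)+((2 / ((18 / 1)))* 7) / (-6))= -190990 / 3969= -48.12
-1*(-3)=3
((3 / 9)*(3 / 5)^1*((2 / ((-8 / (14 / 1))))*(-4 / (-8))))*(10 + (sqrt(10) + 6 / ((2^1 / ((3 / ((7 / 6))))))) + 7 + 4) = -201 / 20 - 7*sqrt(10) / 20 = -11.16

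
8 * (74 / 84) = 148 / 21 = 7.05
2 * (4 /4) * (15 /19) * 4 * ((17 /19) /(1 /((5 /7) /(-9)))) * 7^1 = -3400 /1083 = -3.14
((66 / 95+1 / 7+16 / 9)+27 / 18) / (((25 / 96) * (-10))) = -394088 / 249375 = -1.58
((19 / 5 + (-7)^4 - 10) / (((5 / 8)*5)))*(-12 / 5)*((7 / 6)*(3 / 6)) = -670544 / 625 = -1072.87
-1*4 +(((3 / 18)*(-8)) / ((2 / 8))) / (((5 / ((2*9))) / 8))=-788 / 5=-157.60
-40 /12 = -10 /3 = -3.33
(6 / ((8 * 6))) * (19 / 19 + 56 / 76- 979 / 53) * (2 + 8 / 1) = -21065 / 1007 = -20.92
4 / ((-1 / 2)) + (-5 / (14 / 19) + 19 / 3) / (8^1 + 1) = -3043 / 378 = -8.05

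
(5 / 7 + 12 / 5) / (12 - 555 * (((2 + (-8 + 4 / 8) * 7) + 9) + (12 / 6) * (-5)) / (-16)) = -3488 / 1987335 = -0.00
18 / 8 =9 / 4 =2.25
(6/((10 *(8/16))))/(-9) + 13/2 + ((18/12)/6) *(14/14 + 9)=133/15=8.87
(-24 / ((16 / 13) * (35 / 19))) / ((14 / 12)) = -2223 / 245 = -9.07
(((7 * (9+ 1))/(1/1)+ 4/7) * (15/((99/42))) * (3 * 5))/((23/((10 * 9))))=6669000/253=26359.68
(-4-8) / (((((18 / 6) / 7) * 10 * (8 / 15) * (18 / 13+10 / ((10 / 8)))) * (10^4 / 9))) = -2457 / 4880000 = -0.00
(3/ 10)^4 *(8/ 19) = 81/ 23750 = 0.00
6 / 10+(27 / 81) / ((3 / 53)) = 292 / 45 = 6.49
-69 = -69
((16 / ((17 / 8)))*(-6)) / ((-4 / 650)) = 124800 / 17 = 7341.18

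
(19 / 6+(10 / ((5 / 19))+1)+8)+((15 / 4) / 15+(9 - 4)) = 665 / 12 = 55.42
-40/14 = -20/7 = -2.86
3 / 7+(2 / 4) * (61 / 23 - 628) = -100543 / 322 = -312.25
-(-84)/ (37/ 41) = 3444/ 37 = 93.08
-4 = -4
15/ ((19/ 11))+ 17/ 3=14.35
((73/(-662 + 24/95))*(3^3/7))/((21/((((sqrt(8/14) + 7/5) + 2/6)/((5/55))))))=-0.55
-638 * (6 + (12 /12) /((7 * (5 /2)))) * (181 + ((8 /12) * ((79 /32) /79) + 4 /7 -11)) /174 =-3788.77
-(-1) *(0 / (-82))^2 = 0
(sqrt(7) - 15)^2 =(15 - sqrt(7))^2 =152.63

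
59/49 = 1.20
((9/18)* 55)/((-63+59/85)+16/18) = -0.45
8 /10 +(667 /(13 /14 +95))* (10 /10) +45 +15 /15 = 360952 /6715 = 53.75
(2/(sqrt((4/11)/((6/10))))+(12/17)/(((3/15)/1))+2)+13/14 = sqrt(165)/5+1537/238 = 9.03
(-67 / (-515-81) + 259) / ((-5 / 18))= -1389879 / 1490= -932.80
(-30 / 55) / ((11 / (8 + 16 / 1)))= -144 / 121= -1.19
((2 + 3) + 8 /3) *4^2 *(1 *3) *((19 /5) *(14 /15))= 97888 /75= 1305.17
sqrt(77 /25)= 1.75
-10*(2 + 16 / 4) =-60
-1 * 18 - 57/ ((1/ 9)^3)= -41571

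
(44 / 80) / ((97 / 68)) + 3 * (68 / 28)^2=429658 / 23765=18.08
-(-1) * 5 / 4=5 / 4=1.25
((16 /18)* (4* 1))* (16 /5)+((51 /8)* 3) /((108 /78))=18137 /720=25.19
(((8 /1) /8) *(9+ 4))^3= 2197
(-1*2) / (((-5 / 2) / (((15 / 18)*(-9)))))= -6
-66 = -66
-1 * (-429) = 429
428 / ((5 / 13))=5564 / 5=1112.80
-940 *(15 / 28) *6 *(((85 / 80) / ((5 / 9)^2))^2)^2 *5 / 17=-89459652535479 / 716800000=-124804.20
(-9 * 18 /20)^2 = 6561 /100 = 65.61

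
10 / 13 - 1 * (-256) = 3338 / 13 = 256.77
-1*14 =-14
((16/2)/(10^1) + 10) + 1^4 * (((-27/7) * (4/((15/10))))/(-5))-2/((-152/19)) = 367/28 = 13.11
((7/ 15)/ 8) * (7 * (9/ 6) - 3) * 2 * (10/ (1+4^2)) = 35/ 68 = 0.51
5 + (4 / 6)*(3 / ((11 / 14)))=83 / 11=7.55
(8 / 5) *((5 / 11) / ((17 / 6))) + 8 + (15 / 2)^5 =142052533 / 5984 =23738.73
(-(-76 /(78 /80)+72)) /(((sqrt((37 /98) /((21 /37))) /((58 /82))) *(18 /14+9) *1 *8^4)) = 0.00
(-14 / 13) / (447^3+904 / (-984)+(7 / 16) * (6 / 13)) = -13776 / 1142512648247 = -0.00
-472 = -472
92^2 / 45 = 8464 / 45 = 188.09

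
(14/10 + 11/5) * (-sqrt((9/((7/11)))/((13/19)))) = -54 * sqrt(19019)/455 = -16.37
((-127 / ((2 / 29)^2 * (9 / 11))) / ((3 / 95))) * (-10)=10334566.20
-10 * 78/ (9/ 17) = -1473.33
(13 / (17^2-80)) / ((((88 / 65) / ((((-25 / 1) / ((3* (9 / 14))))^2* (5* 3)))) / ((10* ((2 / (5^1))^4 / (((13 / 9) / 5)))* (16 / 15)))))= 20384000 / 186219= 109.46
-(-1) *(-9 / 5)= -9 / 5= -1.80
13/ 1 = 13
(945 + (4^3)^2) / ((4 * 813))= 5041 / 3252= 1.55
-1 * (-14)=14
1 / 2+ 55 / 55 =3 / 2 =1.50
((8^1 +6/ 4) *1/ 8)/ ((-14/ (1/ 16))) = -19/ 3584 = -0.01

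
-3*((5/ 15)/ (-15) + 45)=-2024/ 15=-134.93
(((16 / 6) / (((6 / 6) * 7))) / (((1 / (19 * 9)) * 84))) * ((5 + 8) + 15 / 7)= 4028 / 343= 11.74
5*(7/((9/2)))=70/9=7.78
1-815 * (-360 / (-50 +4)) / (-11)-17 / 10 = 579.14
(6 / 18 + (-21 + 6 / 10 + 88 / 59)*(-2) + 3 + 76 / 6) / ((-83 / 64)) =-1016064 / 24485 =-41.50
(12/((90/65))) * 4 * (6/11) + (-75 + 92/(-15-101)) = -18146/319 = -56.88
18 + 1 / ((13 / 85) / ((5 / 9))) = 2531 / 117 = 21.63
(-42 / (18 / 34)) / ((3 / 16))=-3808 / 9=-423.11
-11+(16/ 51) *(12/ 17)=-3115/ 289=-10.78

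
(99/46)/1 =99/46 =2.15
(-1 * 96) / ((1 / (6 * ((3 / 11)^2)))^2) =-279936 / 14641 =-19.12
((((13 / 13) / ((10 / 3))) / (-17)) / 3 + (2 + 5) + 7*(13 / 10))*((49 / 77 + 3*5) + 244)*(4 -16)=-2757888 / 55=-50143.42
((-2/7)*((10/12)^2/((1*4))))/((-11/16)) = 0.07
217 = 217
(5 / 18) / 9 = 5 / 162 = 0.03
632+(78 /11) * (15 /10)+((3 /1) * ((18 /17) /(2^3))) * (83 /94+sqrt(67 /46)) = 27 * sqrt(3082) /3128+45209699 /70312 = 643.47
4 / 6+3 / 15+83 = 1258 / 15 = 83.87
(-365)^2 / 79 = 133225 / 79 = 1686.39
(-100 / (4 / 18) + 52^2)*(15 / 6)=5635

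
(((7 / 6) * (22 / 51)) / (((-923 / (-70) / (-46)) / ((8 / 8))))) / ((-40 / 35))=433895 / 282438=1.54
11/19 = 0.58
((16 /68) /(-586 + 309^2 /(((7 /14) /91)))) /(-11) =-1 /812372693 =-0.00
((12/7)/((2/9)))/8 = 27/28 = 0.96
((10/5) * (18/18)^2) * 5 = 10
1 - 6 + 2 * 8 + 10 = 21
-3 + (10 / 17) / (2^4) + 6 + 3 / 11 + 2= 7943 / 1496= 5.31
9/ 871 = 0.01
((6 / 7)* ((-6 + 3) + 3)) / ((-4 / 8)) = 0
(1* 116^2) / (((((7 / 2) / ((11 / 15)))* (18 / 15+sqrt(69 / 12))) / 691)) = 541472.51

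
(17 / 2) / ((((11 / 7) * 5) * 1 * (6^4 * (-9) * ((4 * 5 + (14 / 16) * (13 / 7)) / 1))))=-119 / 27745740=-0.00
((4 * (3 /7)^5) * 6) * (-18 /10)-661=-55599623 /84035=-661.62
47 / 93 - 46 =-45.49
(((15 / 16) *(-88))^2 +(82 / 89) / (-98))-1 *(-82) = 120158469 / 17444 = 6888.24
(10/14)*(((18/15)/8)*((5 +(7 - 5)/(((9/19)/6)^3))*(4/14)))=15697/126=124.58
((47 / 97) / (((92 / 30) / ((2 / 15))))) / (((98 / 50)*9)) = 1175 / 983871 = 0.00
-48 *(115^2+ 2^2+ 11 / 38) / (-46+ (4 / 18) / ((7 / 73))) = 2209599 / 152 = 14536.84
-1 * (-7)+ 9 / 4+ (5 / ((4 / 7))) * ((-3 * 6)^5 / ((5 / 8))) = -105815771 / 4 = -26453942.75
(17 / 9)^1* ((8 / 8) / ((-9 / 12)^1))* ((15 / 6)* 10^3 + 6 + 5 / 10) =-18938 / 3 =-6312.67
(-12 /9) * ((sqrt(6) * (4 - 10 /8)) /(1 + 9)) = -11 * sqrt(6) /30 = -0.90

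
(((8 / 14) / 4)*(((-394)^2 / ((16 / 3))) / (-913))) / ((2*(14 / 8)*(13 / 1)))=-116427 / 1163162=-0.10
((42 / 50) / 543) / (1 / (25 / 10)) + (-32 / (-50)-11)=-93723 / 9050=-10.36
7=7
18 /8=9 /4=2.25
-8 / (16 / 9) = -9 / 2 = -4.50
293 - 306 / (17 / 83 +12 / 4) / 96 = 1242775 / 4256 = 292.01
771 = 771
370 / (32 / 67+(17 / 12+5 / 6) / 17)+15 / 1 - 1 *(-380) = 2783425 / 2779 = 1001.59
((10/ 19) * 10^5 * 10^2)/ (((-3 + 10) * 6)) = 50000000/ 399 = 125313.28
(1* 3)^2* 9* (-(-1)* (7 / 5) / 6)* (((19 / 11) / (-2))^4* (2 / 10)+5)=1131490269 / 11712800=96.60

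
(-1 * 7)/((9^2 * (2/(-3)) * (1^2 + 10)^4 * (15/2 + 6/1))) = 7/10673289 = 0.00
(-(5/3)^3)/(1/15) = -625/9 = -69.44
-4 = -4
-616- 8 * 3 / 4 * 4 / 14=-4324 / 7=-617.71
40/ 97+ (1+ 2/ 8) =645/ 388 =1.66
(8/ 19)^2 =64/ 361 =0.18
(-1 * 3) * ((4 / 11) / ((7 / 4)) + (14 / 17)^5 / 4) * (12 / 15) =-0.73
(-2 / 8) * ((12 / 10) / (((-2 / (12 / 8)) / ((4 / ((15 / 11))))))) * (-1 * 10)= -33 / 5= -6.60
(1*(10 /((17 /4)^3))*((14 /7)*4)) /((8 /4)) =2560 /4913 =0.52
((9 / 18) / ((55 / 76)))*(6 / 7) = 228 / 385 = 0.59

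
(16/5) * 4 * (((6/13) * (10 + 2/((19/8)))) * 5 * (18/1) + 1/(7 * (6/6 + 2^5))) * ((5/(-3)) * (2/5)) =-3289175936/855855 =-3843.15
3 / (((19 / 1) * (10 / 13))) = 39 / 190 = 0.21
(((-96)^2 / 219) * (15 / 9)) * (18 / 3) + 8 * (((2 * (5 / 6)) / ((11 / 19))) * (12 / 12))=1069240 / 2409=443.85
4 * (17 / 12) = 5.67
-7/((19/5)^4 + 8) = -4375/135321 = -0.03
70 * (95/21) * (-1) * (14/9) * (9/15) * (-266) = 707560/9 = 78617.78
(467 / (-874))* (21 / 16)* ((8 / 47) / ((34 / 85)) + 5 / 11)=-4462185 / 7229728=-0.62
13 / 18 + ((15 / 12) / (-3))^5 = 176587 / 248832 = 0.71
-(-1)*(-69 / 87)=-23 / 29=-0.79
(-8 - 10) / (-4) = 9 / 2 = 4.50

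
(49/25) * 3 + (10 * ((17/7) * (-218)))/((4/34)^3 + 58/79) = -179652898753/24988775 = -7189.34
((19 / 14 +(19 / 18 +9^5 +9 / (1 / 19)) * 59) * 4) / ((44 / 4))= 1270561.32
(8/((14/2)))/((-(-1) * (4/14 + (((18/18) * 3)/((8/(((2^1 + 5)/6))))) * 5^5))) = 128/153157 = 0.00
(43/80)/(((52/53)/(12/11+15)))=403383/45760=8.82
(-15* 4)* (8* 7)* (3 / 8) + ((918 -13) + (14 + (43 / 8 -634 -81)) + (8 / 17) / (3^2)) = -1050.57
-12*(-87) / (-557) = -1044 / 557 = -1.87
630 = 630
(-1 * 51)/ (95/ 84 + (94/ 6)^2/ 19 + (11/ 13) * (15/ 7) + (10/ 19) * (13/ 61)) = -193641084/ 60653071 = -3.19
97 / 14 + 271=3891 / 14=277.93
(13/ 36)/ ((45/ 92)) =299/ 405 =0.74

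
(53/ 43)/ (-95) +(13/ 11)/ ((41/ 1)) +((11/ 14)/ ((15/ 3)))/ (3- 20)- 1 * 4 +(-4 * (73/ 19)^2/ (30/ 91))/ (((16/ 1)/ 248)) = -69485633056123/ 24993116610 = -2780.19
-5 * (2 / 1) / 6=-5 / 3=-1.67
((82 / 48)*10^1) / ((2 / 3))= 205 / 8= 25.62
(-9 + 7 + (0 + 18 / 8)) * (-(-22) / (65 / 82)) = 451 / 65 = 6.94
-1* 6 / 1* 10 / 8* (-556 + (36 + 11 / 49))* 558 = 106587765 / 49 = 2175260.51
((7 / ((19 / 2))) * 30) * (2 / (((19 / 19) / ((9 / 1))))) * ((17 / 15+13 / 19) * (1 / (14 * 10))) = 9324 / 1805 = 5.17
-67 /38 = -1.76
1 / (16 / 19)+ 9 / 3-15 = -173 / 16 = -10.81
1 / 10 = 0.10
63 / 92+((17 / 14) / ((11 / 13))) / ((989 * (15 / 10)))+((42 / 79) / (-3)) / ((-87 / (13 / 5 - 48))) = 6210367729 / 10467991380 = 0.59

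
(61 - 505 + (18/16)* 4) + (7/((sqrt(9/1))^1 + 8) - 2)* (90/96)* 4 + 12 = -19035/44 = -432.61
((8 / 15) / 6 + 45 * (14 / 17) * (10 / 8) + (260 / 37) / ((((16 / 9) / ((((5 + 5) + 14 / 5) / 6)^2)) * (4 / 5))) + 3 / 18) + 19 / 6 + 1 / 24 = 16365703 / 226440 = 72.27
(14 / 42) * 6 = 2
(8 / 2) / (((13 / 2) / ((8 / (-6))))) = -32 / 39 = -0.82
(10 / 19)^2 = 100 / 361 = 0.28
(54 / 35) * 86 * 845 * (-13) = -1457552.57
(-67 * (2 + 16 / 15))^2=9498724 / 225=42216.55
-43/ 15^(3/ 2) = -43 * sqrt(15)/ 225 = -0.74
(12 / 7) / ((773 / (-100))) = -1200 / 5411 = -0.22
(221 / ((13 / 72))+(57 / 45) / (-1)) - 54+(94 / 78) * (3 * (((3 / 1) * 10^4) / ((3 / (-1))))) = -6822097 / 195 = -34985.11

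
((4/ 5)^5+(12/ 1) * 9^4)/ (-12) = -6561.03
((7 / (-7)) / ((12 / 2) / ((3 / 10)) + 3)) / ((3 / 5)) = -5 / 69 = -0.07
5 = 5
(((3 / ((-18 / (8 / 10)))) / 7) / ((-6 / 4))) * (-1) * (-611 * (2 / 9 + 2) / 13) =752 / 567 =1.33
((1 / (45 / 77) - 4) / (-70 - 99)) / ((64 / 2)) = 103 / 243360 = 0.00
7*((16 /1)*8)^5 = 240518168576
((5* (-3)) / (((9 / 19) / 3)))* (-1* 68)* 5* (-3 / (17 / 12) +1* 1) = -36100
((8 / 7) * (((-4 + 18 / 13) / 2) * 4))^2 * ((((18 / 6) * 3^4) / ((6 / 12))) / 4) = 4342.01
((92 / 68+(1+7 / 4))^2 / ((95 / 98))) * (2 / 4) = 3814209 / 439280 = 8.68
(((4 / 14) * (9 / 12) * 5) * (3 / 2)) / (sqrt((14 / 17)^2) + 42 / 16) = 1530 / 3283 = 0.47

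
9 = 9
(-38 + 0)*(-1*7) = 266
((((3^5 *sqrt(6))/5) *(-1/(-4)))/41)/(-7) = -243 *sqrt(6)/5740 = -0.10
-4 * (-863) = 3452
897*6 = 5382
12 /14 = 6 /7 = 0.86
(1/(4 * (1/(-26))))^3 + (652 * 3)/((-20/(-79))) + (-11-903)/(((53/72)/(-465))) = 1239826139/2120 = 584823.65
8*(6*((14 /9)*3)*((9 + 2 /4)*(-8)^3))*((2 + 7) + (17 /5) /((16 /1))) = -50186752 /5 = -10037350.40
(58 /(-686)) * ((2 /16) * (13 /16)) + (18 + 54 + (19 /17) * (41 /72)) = 72.63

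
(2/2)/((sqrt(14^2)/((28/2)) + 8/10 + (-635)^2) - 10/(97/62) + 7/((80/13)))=1552/625799839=0.00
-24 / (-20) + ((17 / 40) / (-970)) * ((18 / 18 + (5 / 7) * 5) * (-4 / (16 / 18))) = 1.21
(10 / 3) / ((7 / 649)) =6490 / 21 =309.05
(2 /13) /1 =2 /13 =0.15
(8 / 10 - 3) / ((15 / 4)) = -44 / 75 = -0.59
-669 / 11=-60.82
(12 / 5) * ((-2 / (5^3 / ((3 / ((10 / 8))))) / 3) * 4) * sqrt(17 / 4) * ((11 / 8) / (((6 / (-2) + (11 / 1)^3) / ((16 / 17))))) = -264 * sqrt(17) / 4409375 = -0.00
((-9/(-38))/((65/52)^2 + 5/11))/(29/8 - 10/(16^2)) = 11264/343995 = 0.03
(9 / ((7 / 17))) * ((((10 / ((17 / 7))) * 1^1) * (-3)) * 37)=-9990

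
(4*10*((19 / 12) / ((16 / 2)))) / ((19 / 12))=5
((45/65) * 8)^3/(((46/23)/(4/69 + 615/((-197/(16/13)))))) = -41599484928/129409891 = -321.46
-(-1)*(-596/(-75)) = 596/75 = 7.95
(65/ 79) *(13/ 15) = 169/ 237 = 0.71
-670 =-670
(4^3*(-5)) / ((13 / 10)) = -246.15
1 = 1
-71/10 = -7.10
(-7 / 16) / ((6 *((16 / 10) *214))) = -35 / 164352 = -0.00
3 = 3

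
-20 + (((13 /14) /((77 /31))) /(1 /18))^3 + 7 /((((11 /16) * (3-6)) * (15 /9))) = 221314803267 /782954095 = 282.67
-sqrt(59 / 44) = -sqrt(649) / 22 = -1.16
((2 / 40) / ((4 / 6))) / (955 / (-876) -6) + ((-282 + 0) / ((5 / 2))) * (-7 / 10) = 24517743 / 310550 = 78.95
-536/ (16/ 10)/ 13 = -335/ 13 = -25.77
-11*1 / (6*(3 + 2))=-11 / 30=-0.37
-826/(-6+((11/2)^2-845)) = 472/469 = 1.01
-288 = -288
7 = 7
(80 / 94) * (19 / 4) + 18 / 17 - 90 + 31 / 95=-6419461 / 75905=-84.57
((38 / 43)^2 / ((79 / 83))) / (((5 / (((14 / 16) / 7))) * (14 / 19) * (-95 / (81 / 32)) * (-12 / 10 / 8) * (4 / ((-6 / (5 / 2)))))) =-2427003 / 817997600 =-0.00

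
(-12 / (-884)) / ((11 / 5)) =15 / 2431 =0.01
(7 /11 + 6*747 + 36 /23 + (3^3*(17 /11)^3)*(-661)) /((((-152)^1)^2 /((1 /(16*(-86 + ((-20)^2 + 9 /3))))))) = -0.00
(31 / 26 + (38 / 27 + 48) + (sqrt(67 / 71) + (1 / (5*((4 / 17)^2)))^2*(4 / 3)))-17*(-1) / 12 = sqrt(4757) / 71 + 38984357 / 561600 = 70.39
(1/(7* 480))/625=1/2100000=0.00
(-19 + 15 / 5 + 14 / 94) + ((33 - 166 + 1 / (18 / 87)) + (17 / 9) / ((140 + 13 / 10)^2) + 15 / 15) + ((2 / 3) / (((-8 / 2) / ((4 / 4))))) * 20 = -247201037797 / 1689097374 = -146.35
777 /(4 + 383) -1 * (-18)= 2581 /129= 20.01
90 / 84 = 15 / 14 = 1.07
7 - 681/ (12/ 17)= -3831/ 4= -957.75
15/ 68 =0.22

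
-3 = -3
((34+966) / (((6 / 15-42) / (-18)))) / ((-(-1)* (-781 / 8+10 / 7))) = -315000 / 70031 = -4.50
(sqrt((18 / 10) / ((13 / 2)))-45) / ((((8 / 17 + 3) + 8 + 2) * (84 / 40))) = -1.57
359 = 359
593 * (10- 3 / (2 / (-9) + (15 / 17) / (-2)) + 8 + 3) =3072333 / 203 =15134.65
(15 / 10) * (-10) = -15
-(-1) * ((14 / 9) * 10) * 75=3500 / 3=1166.67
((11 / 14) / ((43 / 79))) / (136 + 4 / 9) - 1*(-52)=38449133 / 739256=52.01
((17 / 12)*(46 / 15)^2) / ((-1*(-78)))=8993 / 52650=0.17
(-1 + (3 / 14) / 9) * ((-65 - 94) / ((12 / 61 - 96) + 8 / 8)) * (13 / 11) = -1723189 / 890582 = -1.93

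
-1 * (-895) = 895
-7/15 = -0.47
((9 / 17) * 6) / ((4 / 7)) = 189 / 34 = 5.56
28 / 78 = 14 / 39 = 0.36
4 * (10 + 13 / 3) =172 / 3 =57.33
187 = 187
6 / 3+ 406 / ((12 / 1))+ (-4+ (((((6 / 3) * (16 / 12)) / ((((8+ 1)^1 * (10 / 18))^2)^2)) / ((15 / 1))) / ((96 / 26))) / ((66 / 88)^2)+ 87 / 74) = 927453848 / 28096875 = 33.01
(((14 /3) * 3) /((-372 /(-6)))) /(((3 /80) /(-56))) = -31360 /93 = -337.20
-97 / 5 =-19.40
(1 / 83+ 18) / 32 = 1495 / 2656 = 0.56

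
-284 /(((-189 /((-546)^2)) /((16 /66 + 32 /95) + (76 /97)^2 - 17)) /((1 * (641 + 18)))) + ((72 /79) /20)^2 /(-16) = -51541743573981539906089 /11045527128900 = -4666300030.09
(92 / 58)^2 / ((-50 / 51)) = -53958 / 21025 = -2.57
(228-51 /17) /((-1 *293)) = -225 /293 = -0.77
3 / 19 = 0.16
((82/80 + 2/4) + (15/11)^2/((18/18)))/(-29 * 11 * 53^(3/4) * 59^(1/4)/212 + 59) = -4394678299 * 53^(1/4) * 59^(3/4)/4465544120910 - 27552842 * sqrt(3127)/37843594245 - 224223128 * 53^(3/4) * 59^(1/4)/416279536695 - 96709754656/4579074903645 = -0.15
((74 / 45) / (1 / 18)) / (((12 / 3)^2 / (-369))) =-13653 / 20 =-682.65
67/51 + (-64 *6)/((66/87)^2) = -4109429/6171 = -665.93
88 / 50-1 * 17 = -381 / 25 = -15.24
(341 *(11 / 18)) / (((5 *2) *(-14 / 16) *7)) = -7502 / 2205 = -3.40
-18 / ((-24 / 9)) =27 / 4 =6.75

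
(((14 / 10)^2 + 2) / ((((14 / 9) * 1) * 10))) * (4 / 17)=891 / 14875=0.06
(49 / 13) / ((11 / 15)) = 735 / 143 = 5.14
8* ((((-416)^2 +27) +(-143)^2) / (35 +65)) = 387064 / 25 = 15482.56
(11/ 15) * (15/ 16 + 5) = 209/ 48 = 4.35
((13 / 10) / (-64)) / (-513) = 13 / 328320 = 0.00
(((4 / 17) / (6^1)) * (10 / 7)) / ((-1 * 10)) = -2 / 357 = -0.01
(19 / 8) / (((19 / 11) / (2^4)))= 22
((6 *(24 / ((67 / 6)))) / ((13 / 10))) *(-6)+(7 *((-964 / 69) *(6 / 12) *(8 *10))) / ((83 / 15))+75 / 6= -2507359845 / 3325478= -753.98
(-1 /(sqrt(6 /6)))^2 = 1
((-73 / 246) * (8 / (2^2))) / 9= -73 / 1107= -0.07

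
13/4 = 3.25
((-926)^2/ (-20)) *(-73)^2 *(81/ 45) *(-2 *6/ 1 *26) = 128311268080.32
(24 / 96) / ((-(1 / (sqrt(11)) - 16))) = sqrt(11) / 11260 + 44 / 2815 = 0.02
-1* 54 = -54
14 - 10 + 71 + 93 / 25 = 1968 / 25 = 78.72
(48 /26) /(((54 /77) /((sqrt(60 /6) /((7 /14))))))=616*sqrt(10) /117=16.65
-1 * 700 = -700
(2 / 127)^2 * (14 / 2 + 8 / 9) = 284 / 145161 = 0.00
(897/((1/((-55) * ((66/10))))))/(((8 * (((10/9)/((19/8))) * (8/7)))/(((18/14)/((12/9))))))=-1503345987/20480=-73405.57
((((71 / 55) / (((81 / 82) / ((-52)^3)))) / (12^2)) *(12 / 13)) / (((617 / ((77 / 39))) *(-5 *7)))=1210976 / 11244825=0.11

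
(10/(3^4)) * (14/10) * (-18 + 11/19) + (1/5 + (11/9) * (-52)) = -66.37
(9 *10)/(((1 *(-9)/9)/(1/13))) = -90/13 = -6.92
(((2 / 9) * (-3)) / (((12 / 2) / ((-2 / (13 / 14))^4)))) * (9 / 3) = -614656 / 85683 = -7.17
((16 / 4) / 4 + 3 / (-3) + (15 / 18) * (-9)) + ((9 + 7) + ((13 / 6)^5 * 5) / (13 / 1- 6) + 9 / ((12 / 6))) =2564081 / 54432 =47.11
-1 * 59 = -59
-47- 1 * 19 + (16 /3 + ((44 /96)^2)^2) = -20113103 /331776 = -60.62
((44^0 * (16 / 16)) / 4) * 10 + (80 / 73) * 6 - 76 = -9771 / 146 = -66.92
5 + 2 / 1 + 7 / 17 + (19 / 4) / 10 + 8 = 10803 / 680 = 15.89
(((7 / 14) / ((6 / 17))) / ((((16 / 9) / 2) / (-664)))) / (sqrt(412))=-4233* sqrt(103) / 824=-52.14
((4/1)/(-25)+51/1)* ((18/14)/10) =11439/1750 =6.54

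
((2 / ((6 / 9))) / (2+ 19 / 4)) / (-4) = -1 / 9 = -0.11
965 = 965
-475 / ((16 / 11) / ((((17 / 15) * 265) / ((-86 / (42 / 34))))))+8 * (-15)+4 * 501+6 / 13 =58909423 / 17888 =3293.24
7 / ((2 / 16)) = 56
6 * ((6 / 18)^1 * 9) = 18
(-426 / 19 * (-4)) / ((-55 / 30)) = -10224 / 209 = -48.92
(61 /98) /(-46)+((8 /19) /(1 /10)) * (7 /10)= 251289 /85652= 2.93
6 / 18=1 / 3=0.33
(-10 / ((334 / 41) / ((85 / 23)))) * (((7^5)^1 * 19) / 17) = -327316325 / 3841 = -85216.43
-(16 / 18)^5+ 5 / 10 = -6487 / 118098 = -0.05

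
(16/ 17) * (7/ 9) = 112/ 153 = 0.73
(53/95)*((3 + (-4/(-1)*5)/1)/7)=1219/665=1.83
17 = 17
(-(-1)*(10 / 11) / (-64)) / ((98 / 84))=-15 / 1232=-0.01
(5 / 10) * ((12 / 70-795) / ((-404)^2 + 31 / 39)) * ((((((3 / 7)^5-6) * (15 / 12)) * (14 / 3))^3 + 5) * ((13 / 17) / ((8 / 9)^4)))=126.94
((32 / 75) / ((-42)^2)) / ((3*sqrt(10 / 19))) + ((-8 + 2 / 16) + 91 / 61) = -3115 / 488 + 4*sqrt(190) / 496125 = -6.38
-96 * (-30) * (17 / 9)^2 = 92480 / 9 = 10275.56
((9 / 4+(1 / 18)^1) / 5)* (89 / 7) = 7387 / 1260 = 5.86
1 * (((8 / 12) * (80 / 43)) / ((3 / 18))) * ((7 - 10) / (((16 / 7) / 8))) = -3360 / 43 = -78.14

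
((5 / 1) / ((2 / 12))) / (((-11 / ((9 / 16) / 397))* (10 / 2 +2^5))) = -135 / 1292632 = -0.00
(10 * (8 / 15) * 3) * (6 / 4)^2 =36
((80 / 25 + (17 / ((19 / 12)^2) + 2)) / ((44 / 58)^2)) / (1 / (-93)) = -76883379 / 39710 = -1936.12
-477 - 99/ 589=-281052/ 589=-477.17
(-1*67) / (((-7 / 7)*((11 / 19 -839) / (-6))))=1273 / 2655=0.48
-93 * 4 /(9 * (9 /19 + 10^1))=-2356 /597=-3.95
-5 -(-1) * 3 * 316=943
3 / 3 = 1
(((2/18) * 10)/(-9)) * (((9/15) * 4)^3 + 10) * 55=-65516/405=-161.77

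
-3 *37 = -111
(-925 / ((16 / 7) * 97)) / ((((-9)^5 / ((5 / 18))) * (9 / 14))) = 0.00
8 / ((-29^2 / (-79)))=632 / 841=0.75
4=4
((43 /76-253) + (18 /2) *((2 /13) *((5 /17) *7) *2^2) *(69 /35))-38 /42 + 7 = -78958769 /352716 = -223.86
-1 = -1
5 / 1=5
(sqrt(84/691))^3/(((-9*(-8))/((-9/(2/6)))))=-63*sqrt(14511)/477481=-0.02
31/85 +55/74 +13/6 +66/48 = 350953/75480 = 4.65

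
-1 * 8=-8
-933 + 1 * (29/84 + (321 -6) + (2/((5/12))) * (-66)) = -392471/420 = -934.45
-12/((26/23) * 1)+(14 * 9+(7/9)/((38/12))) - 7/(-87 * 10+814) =115.76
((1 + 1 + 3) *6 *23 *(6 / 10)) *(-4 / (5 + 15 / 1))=-414 / 5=-82.80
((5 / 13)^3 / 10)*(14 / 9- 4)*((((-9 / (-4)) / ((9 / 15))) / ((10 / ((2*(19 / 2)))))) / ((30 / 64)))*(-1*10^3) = 4180000 / 19773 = 211.40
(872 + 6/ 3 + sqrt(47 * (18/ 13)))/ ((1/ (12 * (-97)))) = -1017336 - 3492 * sqrt(1222)/ 13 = -1026726.02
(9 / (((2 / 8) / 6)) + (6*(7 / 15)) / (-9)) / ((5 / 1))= 9706 / 225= 43.14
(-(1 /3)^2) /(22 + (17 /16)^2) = -256 /53289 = -0.00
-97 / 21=-4.62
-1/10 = -0.10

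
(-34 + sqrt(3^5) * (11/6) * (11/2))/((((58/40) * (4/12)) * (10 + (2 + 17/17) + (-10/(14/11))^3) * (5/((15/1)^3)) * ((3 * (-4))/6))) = 182.22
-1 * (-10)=10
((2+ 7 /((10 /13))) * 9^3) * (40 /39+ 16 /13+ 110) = 59043897 /65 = 908367.65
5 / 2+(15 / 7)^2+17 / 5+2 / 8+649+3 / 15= 659.94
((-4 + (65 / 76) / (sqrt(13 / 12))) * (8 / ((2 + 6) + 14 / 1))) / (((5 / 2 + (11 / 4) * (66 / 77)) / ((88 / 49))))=-64 / 119 + 40 * sqrt(39) / 2261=-0.43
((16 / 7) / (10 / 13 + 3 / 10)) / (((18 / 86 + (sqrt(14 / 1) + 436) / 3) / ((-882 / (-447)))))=211583736000 / 7300104319429-484585920*sqrt(14) / 7300104319429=0.03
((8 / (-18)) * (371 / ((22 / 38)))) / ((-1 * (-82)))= -14098 / 4059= -3.47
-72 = -72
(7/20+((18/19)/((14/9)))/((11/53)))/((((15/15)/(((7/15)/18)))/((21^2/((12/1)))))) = 4708949/1504800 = 3.13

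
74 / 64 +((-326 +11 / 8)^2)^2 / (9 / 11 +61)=179643548.79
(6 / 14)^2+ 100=4909 / 49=100.18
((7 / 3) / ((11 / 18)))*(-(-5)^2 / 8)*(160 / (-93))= 7000 / 341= 20.53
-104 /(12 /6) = -52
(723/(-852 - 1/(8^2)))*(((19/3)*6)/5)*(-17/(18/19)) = 94657088/817935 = 115.73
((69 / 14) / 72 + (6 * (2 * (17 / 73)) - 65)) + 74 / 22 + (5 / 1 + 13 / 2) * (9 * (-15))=-434734451 / 269808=-1611.27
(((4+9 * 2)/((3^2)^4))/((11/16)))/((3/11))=352/19683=0.02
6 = 6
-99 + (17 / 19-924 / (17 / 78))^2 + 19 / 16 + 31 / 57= 89969623694449 / 5007792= 17965926.64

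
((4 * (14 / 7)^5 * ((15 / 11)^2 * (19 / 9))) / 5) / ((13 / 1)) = 12160 / 1573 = 7.73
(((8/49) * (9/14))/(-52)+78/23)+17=2091064/102557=20.39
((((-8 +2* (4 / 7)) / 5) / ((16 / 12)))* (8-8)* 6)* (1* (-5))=0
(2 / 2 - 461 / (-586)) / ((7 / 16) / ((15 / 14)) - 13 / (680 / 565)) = -0.17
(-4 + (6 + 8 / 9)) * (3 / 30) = 13 / 45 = 0.29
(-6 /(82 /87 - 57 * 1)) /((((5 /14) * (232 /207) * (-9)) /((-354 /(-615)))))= -85491 /4998925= -0.02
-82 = -82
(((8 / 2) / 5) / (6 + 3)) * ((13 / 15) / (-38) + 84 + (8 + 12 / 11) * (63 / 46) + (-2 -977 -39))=-265799858 / 3244725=-81.92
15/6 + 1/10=13/5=2.60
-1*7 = -7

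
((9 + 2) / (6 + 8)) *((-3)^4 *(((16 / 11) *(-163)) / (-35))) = 105624 / 245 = 431.12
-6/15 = -2/5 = -0.40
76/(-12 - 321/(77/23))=-5852/8307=-0.70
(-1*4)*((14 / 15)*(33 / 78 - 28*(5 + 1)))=121996 / 195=625.62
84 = 84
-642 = -642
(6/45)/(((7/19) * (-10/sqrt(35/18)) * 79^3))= -19 * sqrt(70)/1553072850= -0.00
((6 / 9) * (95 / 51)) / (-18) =-95 / 1377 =-0.07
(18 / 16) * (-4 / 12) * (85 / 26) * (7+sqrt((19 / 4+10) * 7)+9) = -255 / 13-255 * sqrt(413) / 416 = -32.07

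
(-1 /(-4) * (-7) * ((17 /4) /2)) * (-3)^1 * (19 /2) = 6783 /64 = 105.98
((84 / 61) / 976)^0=1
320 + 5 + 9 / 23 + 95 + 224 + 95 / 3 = 46648 / 69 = 676.06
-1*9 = -9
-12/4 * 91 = -273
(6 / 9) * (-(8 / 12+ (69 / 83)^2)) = -56122 / 62001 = -0.91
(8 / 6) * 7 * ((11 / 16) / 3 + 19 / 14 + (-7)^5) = -5646619 / 36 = -156850.53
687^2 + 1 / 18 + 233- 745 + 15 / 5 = 8486281 / 18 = 471460.06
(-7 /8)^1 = -7 /8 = -0.88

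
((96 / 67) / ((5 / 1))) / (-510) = -16 / 28475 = -0.00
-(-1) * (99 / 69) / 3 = 11 / 23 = 0.48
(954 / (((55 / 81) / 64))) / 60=412128 / 275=1498.65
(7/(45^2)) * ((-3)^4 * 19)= 133/25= 5.32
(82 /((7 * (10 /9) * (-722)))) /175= -369 /4422250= -0.00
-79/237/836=-1/2508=-0.00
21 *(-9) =-189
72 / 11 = 6.55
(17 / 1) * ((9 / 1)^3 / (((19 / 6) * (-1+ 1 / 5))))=-185895 / 38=-4891.97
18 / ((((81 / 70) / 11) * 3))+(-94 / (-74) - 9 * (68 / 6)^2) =-1096595 / 999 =-1097.69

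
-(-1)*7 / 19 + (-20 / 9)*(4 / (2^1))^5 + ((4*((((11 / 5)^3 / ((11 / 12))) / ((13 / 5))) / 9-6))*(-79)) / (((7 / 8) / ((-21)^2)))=48708874043 / 55575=876452.97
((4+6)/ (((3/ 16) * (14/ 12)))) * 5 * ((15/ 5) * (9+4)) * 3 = 187200/ 7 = 26742.86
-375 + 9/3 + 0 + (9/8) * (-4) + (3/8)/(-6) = -6025/16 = -376.56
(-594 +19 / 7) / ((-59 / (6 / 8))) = 7.52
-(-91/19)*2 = 182/19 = 9.58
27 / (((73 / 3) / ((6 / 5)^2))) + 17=33941 / 1825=18.60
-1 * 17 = -17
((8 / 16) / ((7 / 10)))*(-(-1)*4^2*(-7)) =-80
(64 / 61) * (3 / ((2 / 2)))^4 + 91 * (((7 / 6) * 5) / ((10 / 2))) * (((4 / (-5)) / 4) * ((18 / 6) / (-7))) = 57391 / 610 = 94.08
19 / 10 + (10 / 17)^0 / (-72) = 679 / 360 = 1.89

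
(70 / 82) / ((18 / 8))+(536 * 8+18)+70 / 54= 4768597 / 1107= 4307.68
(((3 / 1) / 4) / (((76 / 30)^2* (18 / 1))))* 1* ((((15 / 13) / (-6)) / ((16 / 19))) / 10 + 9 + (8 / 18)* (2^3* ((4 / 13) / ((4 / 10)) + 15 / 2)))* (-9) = -2.24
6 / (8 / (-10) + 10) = 15 / 23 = 0.65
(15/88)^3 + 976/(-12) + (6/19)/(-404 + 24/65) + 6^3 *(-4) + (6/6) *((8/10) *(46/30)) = -6013393969879871/6369429158400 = -944.10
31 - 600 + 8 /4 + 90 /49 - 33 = -29310 /49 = -598.16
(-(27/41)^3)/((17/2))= -39366/1171657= -0.03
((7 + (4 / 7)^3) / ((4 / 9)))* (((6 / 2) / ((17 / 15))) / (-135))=-435 / 1372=-0.32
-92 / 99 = -0.93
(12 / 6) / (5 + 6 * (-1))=-2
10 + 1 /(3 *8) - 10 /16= 9.42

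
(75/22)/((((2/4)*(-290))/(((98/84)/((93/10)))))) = -175/59334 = -0.00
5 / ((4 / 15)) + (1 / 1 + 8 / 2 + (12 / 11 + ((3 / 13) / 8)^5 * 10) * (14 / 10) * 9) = 12545213081867 / 334579548160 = 37.50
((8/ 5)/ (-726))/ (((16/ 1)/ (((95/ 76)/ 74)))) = -1/ 429792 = -0.00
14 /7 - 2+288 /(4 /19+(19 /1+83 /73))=14.15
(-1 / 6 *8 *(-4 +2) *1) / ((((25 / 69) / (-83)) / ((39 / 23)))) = -25896 / 25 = -1035.84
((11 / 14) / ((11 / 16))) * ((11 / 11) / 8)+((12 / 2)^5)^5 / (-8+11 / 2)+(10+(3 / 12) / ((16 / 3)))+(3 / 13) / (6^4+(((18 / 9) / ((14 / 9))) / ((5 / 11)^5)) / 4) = -12677695622404086730269212840219 / 1114805415360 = -11372115211971880540.21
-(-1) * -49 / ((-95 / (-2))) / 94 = -49 / 4465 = -0.01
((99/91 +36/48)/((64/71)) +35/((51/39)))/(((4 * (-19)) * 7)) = -600377/11088896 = -0.05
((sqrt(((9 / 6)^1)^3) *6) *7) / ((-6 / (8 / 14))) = -7.35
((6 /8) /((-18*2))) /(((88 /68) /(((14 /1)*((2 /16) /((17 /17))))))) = -0.03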